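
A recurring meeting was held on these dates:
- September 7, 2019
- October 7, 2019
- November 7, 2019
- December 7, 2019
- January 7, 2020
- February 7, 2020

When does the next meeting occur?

March 7, 2020

Each date is the 7th; the gaps (30, 31, 30, 31, 31) track the month lengths.
The rule is the 7th of each month.
March 2020: March 7, 2020.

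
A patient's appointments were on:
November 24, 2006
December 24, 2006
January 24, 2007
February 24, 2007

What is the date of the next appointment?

March 24, 2007

Each date is the 24th; the gaps (30, 31, 31) track the month lengths.
The rule is the 24th of each month.
March 2007: March 24, 2007.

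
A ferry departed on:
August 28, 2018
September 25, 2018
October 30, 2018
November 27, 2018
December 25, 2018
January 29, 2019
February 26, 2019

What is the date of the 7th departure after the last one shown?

September 24, 2019

These are Tuesdays with 28, 35, 28, 28, 35, 28-day gaps.
Each is the final Tuesday of its month — October 30, 2018 is past the 28th, so '4th Tuesday' doesn't fit.
March 2019 ends with Tuesday March 26, 2019.
April 2019 ends with Tuesday April 30, 2019.
Last Tuesday of May 2019: May 28, 2019.
June 2019 ends with Tuesday June 25, 2019.
July 2019 ends with Tuesday July 30, 2019.
August 2019 ends with Tuesday August 27, 2019.
September 2019 ends with Tuesday September 24, 2019.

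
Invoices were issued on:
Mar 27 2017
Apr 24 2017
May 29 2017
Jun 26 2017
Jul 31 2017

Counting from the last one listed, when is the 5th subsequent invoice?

Dec 25 2017

All Mondays; the gaps (28, 35, 28, 35) vary with month length.
This is the last Monday of each month.
Last Monday of August 2017: Aug 28 2017.
September 2017 ends with Monday Sep 25 2017.
Last Monday of October 2017: Oct 30 2017.
Last Monday of November 2017: Nov 27 2017.
Last Monday of December 2017: Dec 25 2017.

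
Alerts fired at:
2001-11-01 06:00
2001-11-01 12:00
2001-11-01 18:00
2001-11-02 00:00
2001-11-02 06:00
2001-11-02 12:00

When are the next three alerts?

The interval is a steady 6 hours (6, 6, 6, 6, 6).
2001-11-02 12:00 + 6 h = 2001-11-02 18:00.
2001-11-02 18:00 + 6 h = 2001-11-03 00:00.
2001-11-03 00:00 + 6 h = 2001-11-03 06:00.

2001-11-02 18:00, 2001-11-03 00:00, 2001-11-03 06:00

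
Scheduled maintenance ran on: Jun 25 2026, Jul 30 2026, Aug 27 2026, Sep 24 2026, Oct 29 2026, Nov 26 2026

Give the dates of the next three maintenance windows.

Every date is a Thursday; gaps 35, 28, 28, 35, 28 days.
Each is the last Thursday of its month (at least one falls on the 29th or later, ruling out '4th Thursday').
Last Thursday of December 2026: Dec 31 2026.
Last Thursday of January 2027: Jan 28 2027.
February 2027 ends with Thursday Feb 25 2027.

Dec 31 2026, Jan 28 2027, Feb 25 2027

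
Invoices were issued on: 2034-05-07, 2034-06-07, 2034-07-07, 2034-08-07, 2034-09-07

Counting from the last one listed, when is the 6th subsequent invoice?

2035-03-07

The day-of-month is always 7 (31, 30, 31, 31 days between events).
So this recurs on the 7th of each month.
Next: October 2034 → 2034-10-07.
Next: November 2034 → 2034-11-07.
Next: December 2034 → 2034-12-07.
Next: January 2035 → 2035-01-07.
February 2035: 2035-02-07.
Next: March 2035 → 2035-03-07.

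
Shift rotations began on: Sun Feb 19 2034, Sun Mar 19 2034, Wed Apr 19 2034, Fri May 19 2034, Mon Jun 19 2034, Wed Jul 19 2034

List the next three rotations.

Sat Aug 19 2034, Tue Sep 19 2034, Thu Oct 19 2034

Each date is the 19th; the gaps (28, 31, 30, 31, 30) track the month lengths.
The rule is the 19th of each month.
Next: August 2034 → Sat Aug 19 2034.
September 2034: Tue Sep 19 2034.
Next: October 2034 → Thu Oct 19 2034.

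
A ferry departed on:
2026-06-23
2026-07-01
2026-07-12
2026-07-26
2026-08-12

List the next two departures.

Intervals are 8, 11, 14, 17 days — an arithmetic progression with common difference 3.
Next gap: 20 days. 2026-08-12 + 20 days = 2026-09-01.
Next gap: 23 days. 2026-09-01 + 23 days = 2026-09-24.

2026-09-01, 2026-09-24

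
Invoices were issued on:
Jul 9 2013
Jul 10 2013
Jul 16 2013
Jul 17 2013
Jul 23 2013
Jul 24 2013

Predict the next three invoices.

Jul 30 2013, Jul 31 2013, Aug 6 2013

Gaps: 1, 6, 1, 6, 1 days — not constant, but cyclic with period 2.
The events fall on every Tuesday and Wednesday.
The following Tuesday is Jul 30 2013.
Next Wednesday: Jul 31 2013.
The following Tuesday is Aug 6 2013.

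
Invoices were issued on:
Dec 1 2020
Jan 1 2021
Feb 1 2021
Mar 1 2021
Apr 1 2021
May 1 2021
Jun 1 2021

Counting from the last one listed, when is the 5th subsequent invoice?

Nov 1 2021

Each date is the 1st; the gaps (31, 31, 28, 31, 30, 31) track the month lengths.
The rule is the 1st of each month.
July 2021: Jul 1 2021.
August 2021: Aug 1 2021.
September 2021: Sep 1 2021.
Next: October 2021 → Oct 1 2021.
Next: November 2021 → Nov 1 2021.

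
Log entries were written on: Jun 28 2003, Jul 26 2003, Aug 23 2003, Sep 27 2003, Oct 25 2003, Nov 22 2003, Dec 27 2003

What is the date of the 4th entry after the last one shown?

All dates are Saturdays, 28, 28, 35, 28, 28, 35 days apart.
Specifically, the 4th Saturday of each month.
4th Saturday of January 2004: Jan 24 2004.
4th Saturday of February 2004: Feb 28 2004.
4th Saturday of March 2004: Mar 27 2004.
4th Saturday of April 2004: Apr 24 2004.

Apr 24 2004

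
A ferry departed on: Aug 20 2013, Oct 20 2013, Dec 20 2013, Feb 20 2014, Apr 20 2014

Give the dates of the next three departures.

The day-of-month is always 20 (61, 61, 62, 59 days between events).
So this recurs on the 20th of every 2 months.
Next: June 2014 → Jun 20 2014.
August 2014: Aug 20 2014.
Next: October 2014 → Oct 20 2014.

Jun 20 2014, Aug 20 2014, Oct 20 2014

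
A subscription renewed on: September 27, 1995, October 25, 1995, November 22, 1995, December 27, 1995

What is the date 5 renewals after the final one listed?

All dates are Wednesdays, 28, 28, 35 days apart.
Specifically, the 4th Wednesday of each month.
January 1996 — 4th Wednesday is January 24, 1996.
4th Wednesday of February 1996: February 28, 1996.
4th Wednesday of March 1996: March 27, 1996.
April 1996 — 4th Wednesday is April 24, 1996.
4th Wednesday of May 1996: May 22, 1996.

May 22, 1996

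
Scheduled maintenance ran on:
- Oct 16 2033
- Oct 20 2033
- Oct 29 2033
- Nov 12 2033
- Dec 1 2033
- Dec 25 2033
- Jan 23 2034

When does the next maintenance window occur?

Intervals are 4, 9, 14, 19, 24, 29 days — an arithmetic progression with common difference 5.
Next gap: 34 days. Jan 23 2034 + 34 days = Feb 26 2034.

Feb 26 2034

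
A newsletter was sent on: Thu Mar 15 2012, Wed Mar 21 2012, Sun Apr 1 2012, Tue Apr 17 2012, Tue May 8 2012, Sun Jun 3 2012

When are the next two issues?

Intervals are 6, 11, 16, 21, 26 days — an arithmetic progression with common difference 5.
Next gap: 31 days. Sun Jun 3 2012 + 31 days = Wed Jul 4 2012.
Next gap: 36 days. Wed Jul 4 2012 + 36 days = Thu Aug 9 2012.

Wed Jul 4 2012, Thu Aug 9 2012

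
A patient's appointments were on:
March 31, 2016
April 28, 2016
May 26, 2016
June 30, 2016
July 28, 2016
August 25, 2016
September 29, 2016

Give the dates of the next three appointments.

All Thursdays; the gaps (28, 28, 35, 28, 28, 35) vary with month length.
This is the last Thursday of each month.
Last Thursday of October 2016: October 27, 2016.
Last Thursday of November 2016: November 24, 2016.
December 2016 ends with Thursday December 29, 2016.

October 27, 2016; November 24, 2016; December 29, 2016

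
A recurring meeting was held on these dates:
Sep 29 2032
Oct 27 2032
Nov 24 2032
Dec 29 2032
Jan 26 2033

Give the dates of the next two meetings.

Feb 23 2033, Mar 30 2033

Every date is a Wednesday; gaps 28, 28, 35, 28 days.
Each is the last Wednesday of its month (at least one falls on the 29th or later, ruling out '4th Wednesday').
Last Wednesday of February 2033: Feb 23 2033.
March 2033 ends with Wednesday Mar 30 2033.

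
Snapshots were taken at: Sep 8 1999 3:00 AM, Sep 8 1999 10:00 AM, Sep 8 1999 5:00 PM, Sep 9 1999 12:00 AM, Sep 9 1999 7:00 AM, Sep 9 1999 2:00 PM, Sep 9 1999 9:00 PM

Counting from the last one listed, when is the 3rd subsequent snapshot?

Spacing: 7, 7, 7, 7, 7, 7 h — constant 7 h.
Sep 9 1999 9:00 PM + 7 h = Sep 10 1999 4:00 AM.
Sep 10 1999 4:00 AM + 7 h = Sep 10 1999 11:00 AM.
Sep 10 1999 11:00 AM + 7 h = Sep 10 1999 6:00 PM.

Sep 10 1999 6:00 PM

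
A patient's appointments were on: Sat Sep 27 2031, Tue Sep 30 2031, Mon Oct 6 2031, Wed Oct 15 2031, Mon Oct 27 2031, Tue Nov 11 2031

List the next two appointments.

Intervals are 3, 6, 9, 12, 15 days — an arithmetic progression with common difference 3.
Next gap: 18 days. Tue Nov 11 2031 + 18 days = Sat Nov 29 2031.
Next gap: 21 days. Sat Nov 29 2031 + 21 days = Sat Dec 20 2031.

Sat Nov 29 2031, Sat Dec 20 2031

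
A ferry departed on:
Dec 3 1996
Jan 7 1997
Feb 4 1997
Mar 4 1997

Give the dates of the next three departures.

Apr 1 1997, May 6 1997, Jun 3 1997

These are Tuesdays at 28- or 35-day spacing (35, 28, 28).
The pattern: 1st Tuesday of the month.
1st Tuesday of April 1997: Apr 1 1997.
1st Tuesday of May 1997: May 6 1997.
June 1997 — 1st Tuesday is Jun 3 1997.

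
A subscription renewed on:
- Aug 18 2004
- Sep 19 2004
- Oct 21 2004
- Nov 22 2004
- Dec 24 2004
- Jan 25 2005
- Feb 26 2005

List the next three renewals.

Mar 30 2005, May 1 2005, Jun 2 2005

Gaps between consecutive events: 32, 32, 32, 32, 32, 32 days — a constant 32-day interval.
Feb 26 2005 + 32 days = Mar 30 2005.
Mar 30 2005 + 32 days = May 1 2005.
May 1 2005 + 32 days = Jun 2 2005.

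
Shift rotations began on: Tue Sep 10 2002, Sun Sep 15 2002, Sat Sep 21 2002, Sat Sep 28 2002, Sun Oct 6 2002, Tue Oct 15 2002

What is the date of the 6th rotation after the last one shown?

Sun Dec 29 2002

Gaps: 5, 6, 7, 8, 9 days — each gap is 1 larger than the previous one.
Next gap: 10 days. Tue Oct 15 2002 + 10 days = Fri Oct 25 2002.
Next gap: 11 days. Fri Oct 25 2002 + 11 days = Tue Nov 5 2002.
Next gap: 12 days. Tue Nov 5 2002 + 12 days = Sun Nov 17 2002.
Next gap: 13 days. Sun Nov 17 2002 + 13 days = Sat Nov 30 2002.
Next gap: 14 days. Sat Nov 30 2002 + 14 days = Sat Dec 14 2002.
Next gap: 15 days. Sat Dec 14 2002 + 15 days = Sun Dec 29 2002.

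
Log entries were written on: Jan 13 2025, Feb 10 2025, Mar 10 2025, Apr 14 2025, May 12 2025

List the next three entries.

Jun 9 2025, Jul 14 2025, Aug 11 2025

All dates are Mondays, 28, 28, 35, 28 days apart.
Specifically, the 2nd Monday of each month.
2nd Monday of June 2025: Jun 9 2025.
2nd Monday of July 2025: Jul 14 2025.
August 2025 — 2nd Monday is Aug 11 2025.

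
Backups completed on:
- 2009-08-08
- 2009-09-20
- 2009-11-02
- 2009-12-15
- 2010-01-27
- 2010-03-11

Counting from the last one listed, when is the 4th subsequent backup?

Gaps between consecutive events: 43, 43, 43, 43, 43 days — a constant 43-day interval.
2010-03-11 + 43 days = 2010-04-23.
2010-04-23 + 43 days = 2010-06-05.
2010-06-05 + 43 days = 2010-07-18.
2010-07-18 + 43 days = 2010-08-30.

2010-08-30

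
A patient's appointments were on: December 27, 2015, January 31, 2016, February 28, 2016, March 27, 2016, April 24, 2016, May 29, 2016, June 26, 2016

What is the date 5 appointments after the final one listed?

All Sundays; the gaps (35, 28, 28, 28, 35, 28) vary with month length.
This is the last Sunday of each month.
Last Sunday of July 2016: July 31, 2016.
August 2016 ends with Sunday August 28, 2016.
September 2016 ends with Sunday September 25, 2016.
Last Sunday of October 2016: October 30, 2016.
Last Sunday of November 2016: November 27, 2016.

November 27, 2016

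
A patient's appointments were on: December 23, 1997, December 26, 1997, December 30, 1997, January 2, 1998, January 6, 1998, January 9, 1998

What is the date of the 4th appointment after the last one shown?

January 23, 1998

Every event lands on a Tuesday or Friday (gaps cycle 3, 4, 3, 4, 3).
So the schedule is: every Tuesday and Friday.
The following Tuesday is January 13, 1998.
Next Friday: January 16, 1998.
The following Tuesday is January 20, 1998.
Next Friday: January 23, 1998.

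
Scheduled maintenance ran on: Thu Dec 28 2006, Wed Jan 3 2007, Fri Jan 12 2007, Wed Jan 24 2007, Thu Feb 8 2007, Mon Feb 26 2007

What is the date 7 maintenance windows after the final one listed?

Mon Sep 24 2007

Intervals are 6, 9, 12, 15, 18 days — an arithmetic progression with common difference 3.
Next gap: 21 days. Mon Feb 26 2007 + 21 days = Mon Mar 19 2007.
Next gap: 24 days. Mon Mar 19 2007 + 24 days = Thu Apr 12 2007.
Next gap: 27 days. Thu Apr 12 2007 + 27 days = Wed May 9 2007.
Next gap: 30 days. Wed May 9 2007 + 30 days = Fri Jun 8 2007.
Next gap: 33 days. Fri Jun 8 2007 + 33 days = Wed Jul 11 2007.
Next gap: 36 days. Wed Jul 11 2007 + 36 days = Thu Aug 16 2007.
Next gap: 39 days. Thu Aug 16 2007 + 39 days = Mon Sep 24 2007.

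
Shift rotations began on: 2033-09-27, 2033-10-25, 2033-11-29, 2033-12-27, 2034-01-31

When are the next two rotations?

All Tuesdays; the gaps (28, 35, 28, 35) vary with month length.
This is the last Tuesday of each month.
Last Tuesday of February 2034: 2034-02-28.
March 2034 ends with Tuesday 2034-03-28.

2034-02-28, 2034-03-28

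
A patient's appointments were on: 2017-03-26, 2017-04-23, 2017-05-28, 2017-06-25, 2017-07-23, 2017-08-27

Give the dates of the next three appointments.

These are Sundays at 28- or 35-day spacing (28, 35, 28, 28, 35).
The pattern: 4th Sunday of the month.
4th Sunday of September 2017: 2017-09-24.
October 2017 — 4th Sunday is 2017-10-22.
November 2017 — 4th Sunday is 2017-11-26.

2017-09-24, 2017-10-22, 2017-11-26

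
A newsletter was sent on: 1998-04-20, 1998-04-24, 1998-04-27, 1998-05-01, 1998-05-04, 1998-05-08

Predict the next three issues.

The gap pattern 4, 3, 4, 3, 4 repeats every 2 events.
These are the Mondays and Fridays of each week.
Next Monday: 1998-05-11.
Next Friday: 1998-05-15.
Next Monday: 1998-05-18.

1998-05-11, 1998-05-15, 1998-05-18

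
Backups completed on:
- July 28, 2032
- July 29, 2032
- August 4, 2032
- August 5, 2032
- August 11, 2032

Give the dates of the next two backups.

August 12, 2032; August 18, 2032

The gap pattern 1, 6, 1, 6 repeats every 2 events.
These are the Wednesdays and Thursdays of each week.
Next Thursday: August 12, 2032.
The following Wednesday is August 18, 2032.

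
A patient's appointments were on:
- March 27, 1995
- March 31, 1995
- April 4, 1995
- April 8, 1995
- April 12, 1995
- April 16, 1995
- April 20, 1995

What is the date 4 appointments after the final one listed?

May 6, 1995

Gaps between consecutive events: 4, 4, 4, 4, 4, 4 days — a constant 4-day interval.
April 20, 1995 + 4 days = April 24, 1995.
April 24, 1995 + 4 days = April 28, 1995.
April 28, 1995 + 4 days = May 2, 1995.
May 2, 1995 + 4 days = May 6, 1995.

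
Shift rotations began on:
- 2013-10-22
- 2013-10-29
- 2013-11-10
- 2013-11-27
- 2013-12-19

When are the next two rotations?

2014-01-15, 2014-02-16

The spacing grows by 5 each time: 7, 12, 17, 22 days.
Next gap: 27 days. 2013-12-19 + 27 days = 2014-01-15.
Next gap: 32 days. 2014-01-15 + 32 days = 2014-02-16.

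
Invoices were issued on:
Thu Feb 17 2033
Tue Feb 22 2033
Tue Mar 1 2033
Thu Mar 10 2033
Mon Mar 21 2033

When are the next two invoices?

Gaps: 5, 7, 9, 11 days — each gap is 2 larger than the previous one.
Next gap: 13 days. Mon Mar 21 2033 + 13 days = Sun Apr 3 2033.
Next gap: 15 days. Sun Apr 3 2033 + 15 days = Mon Apr 18 2033.

Sun Apr 3 2033, Mon Apr 18 2033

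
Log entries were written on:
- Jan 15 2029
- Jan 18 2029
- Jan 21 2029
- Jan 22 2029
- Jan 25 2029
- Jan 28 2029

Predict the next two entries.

The gap pattern 3, 3, 1, 3, 3 repeats every 3 events.
These are the Mondays, Thursdays and Sundays of each week.
Next Monday: Jan 29 2029.
Next Thursday: Feb 1 2029.

Jan 29 2029, Feb 1 2029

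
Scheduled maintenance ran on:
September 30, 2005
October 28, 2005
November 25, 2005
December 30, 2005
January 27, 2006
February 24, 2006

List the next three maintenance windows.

Every date is a Friday; gaps 28, 28, 35, 28, 28 days.
Each is the last Friday of its month (at least one falls on the 29th or later, ruling out '4th Friday').
March 2006 ends with Friday March 31, 2006.
April 2006 ends with Friday April 28, 2006.
May 2006 ends with Friday May 26, 2006.

March 31, 2006; April 28, 2006; May 26, 2006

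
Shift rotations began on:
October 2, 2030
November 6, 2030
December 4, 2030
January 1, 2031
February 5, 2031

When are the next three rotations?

March 5, 2031; April 2, 2031; May 7, 2031

Gaps: 35, 28, 28, 35 days — a mix of 28 and 35. Every date is a Wednesday.
Each is the 1st Wednesday of its month.
March 2031 — 1st Wednesday is March 5, 2031.
April 2031 — 1st Wednesday is April 2, 2031.
May 2031 — 1st Wednesday is May 7, 2031.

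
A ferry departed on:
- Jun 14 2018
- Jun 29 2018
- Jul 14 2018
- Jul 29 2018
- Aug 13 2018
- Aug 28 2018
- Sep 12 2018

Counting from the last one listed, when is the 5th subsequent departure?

Nov 26 2018

Gaps between consecutive events: 15, 15, 15, 15, 15, 15 days — a constant 15-day interval.
Sep 12 2018 + 15 days = Sep 27 2018.
Sep 27 2018 + 15 days = Oct 12 2018.
Oct 12 2018 + 15 days = Oct 27 2018.
Oct 27 2018 + 15 days = Nov 11 2018.
Nov 11 2018 + 15 days = Nov 26 2018.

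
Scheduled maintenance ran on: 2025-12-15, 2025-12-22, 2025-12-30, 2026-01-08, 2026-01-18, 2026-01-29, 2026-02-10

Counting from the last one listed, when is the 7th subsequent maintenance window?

2026-06-02

Intervals are 7, 8, 9, 10, 11, 12 days — an arithmetic progression with common difference 1.
Next gap: 13 days. 2026-02-10 + 13 days = 2026-02-23.
Next gap: 14 days. 2026-02-23 + 14 days = 2026-03-09.
Next gap: 15 days. 2026-03-09 + 15 days = 2026-03-24.
Next gap: 16 days. 2026-03-24 + 16 days = 2026-04-09.
Next gap: 17 days. 2026-04-09 + 17 days = 2026-04-26.
Next gap: 18 days. 2026-04-26 + 18 days = 2026-05-14.
Next gap: 19 days. 2026-05-14 + 19 days = 2026-06-02.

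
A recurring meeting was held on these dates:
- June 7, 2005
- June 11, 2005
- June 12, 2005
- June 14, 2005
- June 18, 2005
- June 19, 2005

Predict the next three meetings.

Every event lands on a Tuesday or Saturday or Sunday (gaps cycle 4, 1, 2, 4, 1).
So the schedule is: every Tuesday, Saturday and Sunday.
Next Tuesday: June 21, 2005.
The following Saturday is June 25, 2005.
Next Sunday: June 26, 2005.

June 21, 2005; June 25, 2005; June 26, 2005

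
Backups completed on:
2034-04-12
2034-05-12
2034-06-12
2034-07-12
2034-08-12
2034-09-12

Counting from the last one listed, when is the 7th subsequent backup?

2035-04-12

Gaps: 30, 31, 30, 31, 31 days — not constant. Every event is on the 12th of the month.
Pattern: the 12th of each month.
October 2034: 2034-10-12.
November 2034: 2034-11-12.
December 2034: 2034-12-12.
January 2035: 2035-01-12.
Next: February 2035 → 2035-02-12.
Next: March 2035 → 2035-03-12.
Next: April 2035 → 2035-04-12.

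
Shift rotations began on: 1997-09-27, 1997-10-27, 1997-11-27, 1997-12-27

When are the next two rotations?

Each date is the 27th; the gaps (30, 31, 30) track the month lengths.
The rule is the 27th of each month.
Next: January 1998 → 1998-01-27.
Next: February 1998 → 1998-02-27.

1998-01-27, 1998-02-27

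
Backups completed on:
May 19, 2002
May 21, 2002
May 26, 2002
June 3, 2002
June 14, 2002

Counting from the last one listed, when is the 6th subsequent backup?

Intervals are 2, 5, 8, 11 days — an arithmetic progression with common difference 3.
Next gap: 14 days. June 14, 2002 + 14 days = June 28, 2002.
Next gap: 17 days. June 28, 2002 + 17 days = July 15, 2002.
Next gap: 20 days. July 15, 2002 + 20 days = August 4, 2002.
Next gap: 23 days. August 4, 2002 + 23 days = August 27, 2002.
Next gap: 26 days. August 27, 2002 + 26 days = September 22, 2002.
Next gap: 29 days. September 22, 2002 + 29 days = October 21, 2002.

October 21, 2002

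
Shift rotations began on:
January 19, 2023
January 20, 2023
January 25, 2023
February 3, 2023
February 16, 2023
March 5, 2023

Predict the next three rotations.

Intervals are 1, 5, 9, 13, 17 days — an arithmetic progression with common difference 4.
Next gap: 21 days. March 5, 2023 + 21 days = March 26, 2023.
Next gap: 25 days. March 26, 2023 + 25 days = April 20, 2023.
Next gap: 29 days. April 20, 2023 + 29 days = May 19, 2023.

March 26, 2023; April 20, 2023; May 19, 2023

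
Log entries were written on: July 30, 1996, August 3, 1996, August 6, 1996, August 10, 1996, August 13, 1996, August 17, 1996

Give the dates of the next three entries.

Gaps: 4, 3, 4, 3, 4 days — not constant, but cyclic with period 2.
The events fall on every Tuesday and Saturday.
The following Tuesday is August 20, 1996.
Next Saturday: August 24, 1996.
The following Tuesday is August 27, 1996.

August 20, 1996; August 24, 1996; August 27, 1996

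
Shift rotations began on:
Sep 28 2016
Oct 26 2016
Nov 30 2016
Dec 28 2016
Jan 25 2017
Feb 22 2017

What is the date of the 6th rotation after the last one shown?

Aug 30 2017

All Wednesdays; the gaps (28, 35, 28, 28, 28) vary with month length.
This is the last Wednesday of each month.
March 2017 ends with Wednesday Mar 29 2017.
April 2017 ends with Wednesday Apr 26 2017.
Last Wednesday of May 2017: May 31 2017.
June 2017 ends with Wednesday Jun 28 2017.
Last Wednesday of July 2017: Jul 26 2017.
Last Wednesday of August 2017: Aug 30 2017.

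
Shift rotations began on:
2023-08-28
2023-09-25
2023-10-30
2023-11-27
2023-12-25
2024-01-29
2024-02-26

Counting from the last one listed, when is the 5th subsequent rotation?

Every date is a Monday; gaps 28, 35, 28, 28, 35, 28 days.
Each is the last Monday of its month (at least one falls on the 29th or later, ruling out '4th Monday').
Last Monday of March 2024: 2024-03-25.
April 2024 ends with Monday 2024-04-29.
Last Monday of May 2024: 2024-05-27.
Last Monday of June 2024: 2024-06-24.
Last Monday of July 2024: 2024-07-29.

2024-07-29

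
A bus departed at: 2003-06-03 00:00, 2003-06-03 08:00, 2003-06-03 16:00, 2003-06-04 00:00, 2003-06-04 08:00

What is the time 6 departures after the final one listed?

2003-06-06 08:00

Spacing: 8, 8, 8, 8 h — constant 8 h.
2003-06-04 08:00 + 8 h = 2003-06-04 16:00.
2003-06-04 16:00 + 8 h = 2003-06-05 00:00.
2003-06-05 00:00 + 8 h = 2003-06-05 08:00.
2003-06-05 08:00 + 8 h = 2003-06-05 16:00.
2003-06-05 16:00 + 8 h = 2003-06-06 00:00.
2003-06-06 00:00 + 8 h = 2003-06-06 08:00.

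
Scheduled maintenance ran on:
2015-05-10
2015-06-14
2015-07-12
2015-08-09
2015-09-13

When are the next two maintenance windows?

2015-10-11, 2015-11-08

These are Sundays at 28- or 35-day spacing (35, 28, 28, 35).
The pattern: 2nd Sunday of the month.
October 2015 — 2nd Sunday is 2015-10-11.
2nd Sunday of November 2015: 2015-11-08.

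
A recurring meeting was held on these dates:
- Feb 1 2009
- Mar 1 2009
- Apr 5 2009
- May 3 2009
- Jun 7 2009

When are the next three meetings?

All dates are Sundays, 28, 35, 28, 35 days apart.
Specifically, the 1st Sunday of each month.
1st Sunday of July 2009: Jul 5 2009.
1st Sunday of August 2009: Aug 2 2009.
1st Sunday of September 2009: Sep 6 2009.

Jul 5 2009, Aug 2 2009, Sep 6 2009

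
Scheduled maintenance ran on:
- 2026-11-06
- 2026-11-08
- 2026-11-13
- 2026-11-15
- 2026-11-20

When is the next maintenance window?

2026-11-22

Every event lands on a Friday or Sunday (gaps cycle 2, 5, 2, 5).
So the schedule is: every Friday and Sunday.
Next Sunday: 2026-11-22.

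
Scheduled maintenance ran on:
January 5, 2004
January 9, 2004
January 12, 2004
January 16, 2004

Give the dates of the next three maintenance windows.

Gaps: 4, 3, 4 days — not constant, but cyclic with period 2.
The events fall on every Monday and Friday.
Next Monday: January 19, 2004.
Next Friday: January 23, 2004.
The following Monday is January 26, 2004.

January 19, 2004; January 23, 2004; January 26, 2004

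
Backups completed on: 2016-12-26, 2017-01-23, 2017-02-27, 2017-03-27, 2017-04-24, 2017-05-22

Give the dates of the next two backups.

Gaps: 28, 35, 28, 28, 28 days — a mix of 28 and 35. Every date is a Monday.
Each is the 4th Monday of its month.
June 2017 — 4th Monday is 2017-06-26.
July 2017 — 4th Monday is 2017-07-24.

2017-06-26, 2017-07-24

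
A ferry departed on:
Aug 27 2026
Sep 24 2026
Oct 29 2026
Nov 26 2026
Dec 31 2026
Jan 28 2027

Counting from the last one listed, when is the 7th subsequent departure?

Aug 26 2027

All Thursdays; the gaps (28, 35, 28, 35, 28) vary with month length.
This is the last Thursday of each month.
Last Thursday of February 2027: Feb 25 2027.
Last Thursday of March 2027: Mar 25 2027.
April 2027 ends with Thursday Apr 29 2027.
Last Thursday of May 2027: May 27 2027.
June 2027 ends with Thursday Jun 24 2027.
July 2027 ends with Thursday Jul 29 2027.
Last Thursday of August 2027: Aug 26 2027.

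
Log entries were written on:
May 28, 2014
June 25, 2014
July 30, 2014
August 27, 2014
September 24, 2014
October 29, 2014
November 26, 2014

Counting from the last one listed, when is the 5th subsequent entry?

These are Wednesdays with 28, 35, 28, 28, 35, 28-day gaps.
Each is the final Wednesday of its month — July 30, 2014 is past the 28th, so '4th Wednesday' doesn't fit.
December 2014 ends with Wednesday December 31, 2014.
Last Wednesday of January 2015: January 28, 2015.
Last Wednesday of February 2015: February 25, 2015.
March 2015 ends with Wednesday March 25, 2015.
April 2015 ends with Wednesday April 29, 2015.

April 29, 2015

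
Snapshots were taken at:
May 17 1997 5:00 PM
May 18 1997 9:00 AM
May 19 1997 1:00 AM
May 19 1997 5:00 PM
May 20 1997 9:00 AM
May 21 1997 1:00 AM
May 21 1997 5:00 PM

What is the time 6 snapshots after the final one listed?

Spacing: 16, 16, 16, 16, 16, 16 h — constant 16 h.
May 21 1997 5:00 PM + 16 h = May 22 1997 9:00 AM.
May 22 1997 9:00 AM + 16 h = May 23 1997 1:00 AM.
May 23 1997 1:00 AM + 16 h = May 23 1997 5:00 PM.
May 23 1997 5:00 PM + 16 h = May 24 1997 9:00 AM.
May 24 1997 9:00 AM + 16 h = May 25 1997 1:00 AM.
May 25 1997 1:00 AM + 16 h = May 25 1997 5:00 PM.

May 25 1997 5:00 PM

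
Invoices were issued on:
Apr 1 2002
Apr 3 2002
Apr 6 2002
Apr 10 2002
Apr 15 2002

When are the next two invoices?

Apr 21 2002, Apr 28 2002

The spacing grows by 1 each time: 2, 3, 4, 5 days.
Next gap: 6 days. Apr 15 2002 + 6 days = Apr 21 2002.
Next gap: 7 days. Apr 21 2002 + 7 days = Apr 28 2002.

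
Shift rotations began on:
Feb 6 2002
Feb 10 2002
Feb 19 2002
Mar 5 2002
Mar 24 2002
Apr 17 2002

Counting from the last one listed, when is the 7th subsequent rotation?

The spacing grows by 5 each time: 4, 9, 14, 19, 24 days.
Next gap: 29 days. Apr 17 2002 + 29 days = May 16 2002.
Next gap: 34 days. May 16 2002 + 34 days = Jun 19 2002.
Next gap: 39 days. Jun 19 2002 + 39 days = Jul 28 2002.
Next gap: 44 days. Jul 28 2002 + 44 days = Sep 10 2002.
Next gap: 49 days. Sep 10 2002 + 49 days = Oct 29 2002.
Next gap: 54 days. Oct 29 2002 + 54 days = Dec 22 2002.
Next gap: 59 days. Dec 22 2002 + 59 days = Feb 19 2003.

Feb 19 2003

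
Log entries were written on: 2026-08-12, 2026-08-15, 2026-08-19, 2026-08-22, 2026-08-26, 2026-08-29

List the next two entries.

2026-09-02, 2026-09-05

Every event lands on a Wednesday or Saturday (gaps cycle 3, 4, 3, 4, 3).
So the schedule is: every Wednesday and Saturday.
Next Wednesday: 2026-09-02.
Next Saturday: 2026-09-05.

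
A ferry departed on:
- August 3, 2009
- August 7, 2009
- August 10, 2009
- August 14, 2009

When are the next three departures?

August 17, 2009; August 21, 2009; August 24, 2009

Every event lands on a Monday or Friday (gaps cycle 4, 3, 4).
So the schedule is: every Monday and Friday.
Next Monday: August 17, 2009.
The following Friday is August 21, 2009.
The following Monday is August 24, 2009.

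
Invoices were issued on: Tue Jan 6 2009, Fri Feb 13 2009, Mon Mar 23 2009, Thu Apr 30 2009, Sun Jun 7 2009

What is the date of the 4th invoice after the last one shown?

Gaps between consecutive events: 38, 38, 38, 38 days — a constant 38-day interval.
Sun Jun 7 2009 + 38 days = Wed Jul 15 2009.
Wed Jul 15 2009 + 38 days = Sat Aug 22 2009.
Sat Aug 22 2009 + 38 days = Tue Sep 29 2009.
Tue Sep 29 2009 + 38 days = Fri Nov 6 2009.

Fri Nov 6 2009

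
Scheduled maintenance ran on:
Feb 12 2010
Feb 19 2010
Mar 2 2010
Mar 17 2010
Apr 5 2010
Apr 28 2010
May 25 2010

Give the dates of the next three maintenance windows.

Jun 25 2010, Jul 30 2010, Sep 7 2010

Intervals are 7, 11, 15, 19, 23, 27 days — an arithmetic progression with common difference 4.
Next gap: 31 days. May 25 2010 + 31 days = Jun 25 2010.
Next gap: 35 days. Jun 25 2010 + 35 days = Jul 30 2010.
Next gap: 39 days. Jul 30 2010 + 39 days = Sep 7 2010.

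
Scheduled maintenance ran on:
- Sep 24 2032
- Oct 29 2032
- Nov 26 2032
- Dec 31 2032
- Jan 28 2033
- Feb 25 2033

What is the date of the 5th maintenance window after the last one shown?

Every date is a Friday; gaps 35, 28, 35, 28, 28 days.
Each is the last Friday of its month (at least one falls on the 29th or later, ruling out '4th Friday').
Last Friday of March 2033: Mar 25 2033.
April 2033 ends with Friday Apr 29 2033.
May 2033 ends with Friday May 27 2033.
June 2033 ends with Friday Jun 24 2033.
July 2033 ends with Friday Jul 29 2033.

Jul 29 2033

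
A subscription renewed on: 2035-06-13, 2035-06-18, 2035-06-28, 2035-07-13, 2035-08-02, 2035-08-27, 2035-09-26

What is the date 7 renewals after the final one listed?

2036-09-10

Gaps: 5, 10, 15, 20, 25, 30 days — each gap is 5 larger than the previous one.
Next gap: 35 days. 2035-09-26 + 35 days = 2035-10-31.
Next gap: 40 days. 2035-10-31 + 40 days = 2035-12-10.
Next gap: 45 days. 2035-12-10 + 45 days = 2036-01-24.
Next gap: 50 days. 2036-01-24 + 50 days = 2036-03-14.
Next gap: 55 days. 2036-03-14 + 55 days = 2036-05-08.
Next gap: 60 days. 2036-05-08 + 60 days = 2036-07-07.
Next gap: 65 days. 2036-07-07 + 65 days = 2036-09-10.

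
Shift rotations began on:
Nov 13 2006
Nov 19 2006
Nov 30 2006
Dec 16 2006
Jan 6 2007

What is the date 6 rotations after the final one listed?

Aug 25 2007

Gaps: 6, 11, 16, 21 days — each gap is 5 larger than the previous one.
Next gap: 26 days. Jan 6 2007 + 26 days = Feb 1 2007.
Next gap: 31 days. Feb 1 2007 + 31 days = Mar 4 2007.
Next gap: 36 days. Mar 4 2007 + 36 days = Apr 9 2007.
Next gap: 41 days. Apr 9 2007 + 41 days = May 20 2007.
Next gap: 46 days. May 20 2007 + 46 days = Jul 5 2007.
Next gap: 51 days. Jul 5 2007 + 51 days = Aug 25 2007.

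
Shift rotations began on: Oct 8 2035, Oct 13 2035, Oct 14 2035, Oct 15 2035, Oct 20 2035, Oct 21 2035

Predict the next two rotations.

The gap pattern 5, 1, 1, 5, 1 repeats every 3 events.
These are the Mondays, Saturdays and Sundays of each week.
The following Monday is Oct 22 2035.
The following Saturday is Oct 27 2035.

Oct 22 2035, Oct 27 2035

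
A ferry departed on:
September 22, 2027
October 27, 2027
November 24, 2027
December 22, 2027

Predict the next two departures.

January 26, 2028; February 23, 2028

All dates are Wednesdays, 35, 28, 28 days apart.
Specifically, the 4th Wednesday of each month.
January 2028 — 4th Wednesday is January 26, 2028.
February 2028 — 4th Wednesday is February 23, 2028.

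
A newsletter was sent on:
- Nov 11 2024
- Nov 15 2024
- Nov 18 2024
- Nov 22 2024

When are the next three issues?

Nov 25 2024, Nov 29 2024, Dec 2 2024

Every event lands on a Monday or Friday (gaps cycle 4, 3, 4).
So the schedule is: every Monday and Friday.
Next Monday: Nov 25 2024.
Next Friday: Nov 29 2024.
Next Monday: Dec 2 2024.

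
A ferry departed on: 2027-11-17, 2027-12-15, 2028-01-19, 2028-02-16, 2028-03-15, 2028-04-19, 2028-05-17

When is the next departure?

All dates are Wednesdays, 28, 35, 28, 28, 35, 28 days apart.
Specifically, the 3rd Wednesday of each month.
June 2028 — 3rd Wednesday is 2028-06-21.

2028-06-21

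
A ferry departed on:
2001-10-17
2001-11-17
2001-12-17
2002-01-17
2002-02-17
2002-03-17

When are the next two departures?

The day-of-month is always 17 (31, 30, 31, 31, 28 days between events).
So this recurs on the 17th of each month.
April 2002: 2002-04-17.
Next: May 2002 → 2002-05-17.

2002-04-17, 2002-05-17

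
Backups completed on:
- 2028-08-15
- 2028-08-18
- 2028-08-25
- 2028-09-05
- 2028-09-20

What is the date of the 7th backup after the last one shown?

Gaps: 3, 7, 11, 15 days — each gap is 4 larger than the previous one.
Next gap: 19 days. 2028-09-20 + 19 days = 2028-10-09.
Next gap: 23 days. 2028-10-09 + 23 days = 2028-11-01.
Next gap: 27 days. 2028-11-01 + 27 days = 2028-11-28.
Next gap: 31 days. 2028-11-28 + 31 days = 2028-12-29.
Next gap: 35 days. 2028-12-29 + 35 days = 2029-02-02.
Next gap: 39 days. 2029-02-02 + 39 days = 2029-03-13.
Next gap: 43 days. 2029-03-13 + 43 days = 2029-04-25.

2029-04-25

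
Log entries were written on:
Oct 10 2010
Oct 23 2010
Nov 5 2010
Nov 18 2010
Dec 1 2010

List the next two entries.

Dec 14 2010, Dec 27 2010

Gaps between consecutive events: 13, 13, 13, 13 days — a constant 13-day interval.
Dec 1 2010 + 13 days = Dec 14 2010.
Dec 14 2010 + 13 days = Dec 27 2010.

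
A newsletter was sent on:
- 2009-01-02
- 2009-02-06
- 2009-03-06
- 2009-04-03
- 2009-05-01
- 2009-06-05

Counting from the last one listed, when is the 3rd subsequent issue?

2009-09-04

These are Fridays at 28- or 35-day spacing (35, 28, 28, 28, 35).
The pattern: 1st Friday of the month.
July 2009 — 1st Friday is 2009-07-03.
1st Friday of August 2009: 2009-08-07.
1st Friday of September 2009: 2009-09-04.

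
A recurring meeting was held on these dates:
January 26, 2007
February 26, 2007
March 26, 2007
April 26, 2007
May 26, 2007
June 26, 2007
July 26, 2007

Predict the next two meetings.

Each date is the 26th; the gaps (31, 28, 31, 30, 31, 30) track the month lengths.
The rule is the 26th of each month.
Next: August 2007 → August 26, 2007.
September 2007: September 26, 2007.

August 26, 2007; September 26, 2007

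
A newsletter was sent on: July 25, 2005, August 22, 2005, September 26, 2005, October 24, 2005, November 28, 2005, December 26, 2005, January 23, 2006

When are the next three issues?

February 27, 2006; March 27, 2006; April 24, 2006

All dates are Mondays, 28, 35, 28, 35, 28, 28 days apart.
Specifically, the 4th Monday of each month.
4th Monday of February 2006: February 27, 2006.
4th Monday of March 2006: March 27, 2006.
April 2006 — 4th Monday is April 24, 2006.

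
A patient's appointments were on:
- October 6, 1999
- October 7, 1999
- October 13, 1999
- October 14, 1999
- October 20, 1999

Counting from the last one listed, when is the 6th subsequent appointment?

Every event lands on a Wednesday or Thursday (gaps cycle 1, 6, 1, 6).
So the schedule is: every Wednesday and Thursday.
The following Thursday is October 21, 1999.
Next Wednesday: October 27, 1999.
The following Thursday is October 28, 1999.
Next Wednesday: November 3, 1999.
The following Thursday is November 4, 1999.
The following Wednesday is November 10, 1999.

November 10, 1999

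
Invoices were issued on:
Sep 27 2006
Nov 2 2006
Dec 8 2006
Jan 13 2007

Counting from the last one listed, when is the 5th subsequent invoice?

Jul 12 2007

Every event comes 36 days after the last (36, 36, 36).
Jan 13 2007 + 36 days = Feb 18 2007.
Feb 18 2007 + 36 days = Mar 26 2007.
Mar 26 2007 + 36 days = May 1 2007.
May 1 2007 + 36 days = Jun 6 2007.
Jun 6 2007 + 36 days = Jul 12 2007.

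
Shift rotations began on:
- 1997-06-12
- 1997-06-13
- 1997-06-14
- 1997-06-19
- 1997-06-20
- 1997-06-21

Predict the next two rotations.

1997-06-26, 1997-06-27

Gaps: 1, 1, 5, 1, 1 days — not constant, but cyclic with period 3.
The events fall on every Thursday, Friday and Saturday.
The following Thursday is 1997-06-26.
Next Friday: 1997-06-27.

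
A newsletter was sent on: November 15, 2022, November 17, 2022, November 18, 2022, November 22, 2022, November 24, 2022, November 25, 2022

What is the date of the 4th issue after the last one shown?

Every event lands on a Tuesday or Thursday or Friday (gaps cycle 2, 1, 4, 2, 1).
So the schedule is: every Tuesday, Thursday and Friday.
The following Tuesday is November 29, 2022.
Next Thursday: December 1, 2022.
Next Friday: December 2, 2022.
Next Tuesday: December 6, 2022.

December 6, 2022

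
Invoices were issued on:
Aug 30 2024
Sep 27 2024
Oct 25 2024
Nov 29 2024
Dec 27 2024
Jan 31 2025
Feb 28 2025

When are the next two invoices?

These are Fridays with 28, 28, 35, 28, 35, 28-day gaps.
Each is the final Friday of its month — Aug 30 2024 is past the 28th, so '4th Friday' doesn't fit.
March 2025 ends with Friday Mar 28 2025.
April 2025 ends with Friday Apr 25 2025.

Mar 28 2025, Apr 25 2025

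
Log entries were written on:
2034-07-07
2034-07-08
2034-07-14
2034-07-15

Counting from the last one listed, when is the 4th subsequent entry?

The gap pattern 1, 6, 1 repeats every 2 events.
These are the Fridays and Saturdays of each week.
Next Friday: 2034-07-21.
The following Saturday is 2034-07-22.
Next Friday: 2034-07-28.
The following Saturday is 2034-07-29.

2034-07-29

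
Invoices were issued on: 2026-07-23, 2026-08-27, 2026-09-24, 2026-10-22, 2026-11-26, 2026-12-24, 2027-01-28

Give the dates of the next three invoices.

2027-02-25, 2027-03-25, 2027-04-22

Gaps: 35, 28, 28, 35, 28, 35 days — a mix of 28 and 35. Every date is a Thursday.
Each is the 4th Thursday of its month.
4th Thursday of February 2027: 2027-02-25.
March 2027 — 4th Thursday is 2027-03-25.
April 2027 — 4th Thursday is 2027-04-22.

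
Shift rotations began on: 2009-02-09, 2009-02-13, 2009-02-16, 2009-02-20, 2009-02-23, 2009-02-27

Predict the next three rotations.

2009-03-02, 2009-03-06, 2009-03-09

Every event lands on a Monday or Friday (gaps cycle 4, 3, 4, 3, 4).
So the schedule is: every Monday and Friday.
The following Monday is 2009-03-02.
Next Friday: 2009-03-06.
Next Monday: 2009-03-09.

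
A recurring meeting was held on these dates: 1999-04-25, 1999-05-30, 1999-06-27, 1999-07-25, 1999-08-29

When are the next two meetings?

All Sundays; the gaps (35, 28, 28, 35) vary with month length.
This is the last Sunday of each month.
Last Sunday of September 1999: 1999-09-26.
October 1999 ends with Sunday 1999-10-31.

1999-09-26, 1999-10-31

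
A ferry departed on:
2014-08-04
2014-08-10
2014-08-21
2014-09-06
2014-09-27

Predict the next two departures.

2014-10-23, 2014-11-23

Intervals are 6, 11, 16, 21 days — an arithmetic progression with common difference 5.
Next gap: 26 days. 2014-09-27 + 26 days = 2014-10-23.
Next gap: 31 days. 2014-10-23 + 31 days = 2014-11-23.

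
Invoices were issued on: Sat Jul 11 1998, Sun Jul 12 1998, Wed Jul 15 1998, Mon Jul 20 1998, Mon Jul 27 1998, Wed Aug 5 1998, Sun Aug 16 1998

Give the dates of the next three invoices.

Gaps: 1, 3, 5, 7, 9, 11 days — each gap is 2 larger than the previous one.
Next gap: 13 days. Sun Aug 16 1998 + 13 days = Sat Aug 29 1998.
Next gap: 15 days. Sat Aug 29 1998 + 15 days = Sun Sep 13 1998.
Next gap: 17 days. Sun Sep 13 1998 + 17 days = Wed Sep 30 1998.

Sat Aug 29 1998, Sun Sep 13 1998, Wed Sep 30 1998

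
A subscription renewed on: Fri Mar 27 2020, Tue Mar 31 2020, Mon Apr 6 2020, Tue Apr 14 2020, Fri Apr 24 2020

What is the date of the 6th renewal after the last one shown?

Intervals are 4, 6, 8, 10 days — an arithmetic progression with common difference 2.
Next gap: 12 days. Fri Apr 24 2020 + 12 days = Wed May 6 2020.
Next gap: 14 days. Wed May 6 2020 + 14 days = Wed May 20 2020.
Next gap: 16 days. Wed May 20 2020 + 16 days = Fri Jun 5 2020.
Next gap: 18 days. Fri Jun 5 2020 + 18 days = Tue Jun 23 2020.
Next gap: 20 days. Tue Jun 23 2020 + 20 days = Mon Jul 13 2020.
Next gap: 22 days. Mon Jul 13 2020 + 22 days = Tue Aug 4 2020.

Tue Aug 4 2020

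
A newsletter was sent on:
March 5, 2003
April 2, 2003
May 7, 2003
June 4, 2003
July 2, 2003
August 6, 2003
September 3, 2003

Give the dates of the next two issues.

All dates are Wednesdays, 28, 35, 28, 28, 35, 28 days apart.
Specifically, the 1st Wednesday of each month.
October 2003 — 1st Wednesday is October 1, 2003.
November 2003 — 1st Wednesday is November 5, 2003.

October 1, 2003; November 5, 2003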